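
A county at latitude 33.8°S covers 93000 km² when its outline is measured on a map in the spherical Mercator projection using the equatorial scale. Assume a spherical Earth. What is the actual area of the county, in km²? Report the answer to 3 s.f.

The Mercator projection is conformal; its linear scale factor is the same in every direction and equals sec φ = 1/cos φ.
Areal scale = k² = sec²φ = 1/cos²(33.8°) = 1/0.8310² = 1.448.
True area = apparent / (areal scale) = 93000 / 1.448 ≈ 64200 km².

64200 km²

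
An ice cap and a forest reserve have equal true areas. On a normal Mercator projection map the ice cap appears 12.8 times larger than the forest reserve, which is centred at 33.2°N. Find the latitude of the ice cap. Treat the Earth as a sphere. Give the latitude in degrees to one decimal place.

76.5°

Mercator areal scale is sec²φ, so apparent-area ratio = sec²φ₁ / sec²φ₂ = cos²φ₂ / cos²φ₁.
cos²φ₂ / cos²φ₁ = 12.8  ⇒  cos φ₁ = cos 33.2° / √12.8 = 0.8368/3.578 = 0.2339.
φ₁ = arccos(0.2339) ≈ 76.5°.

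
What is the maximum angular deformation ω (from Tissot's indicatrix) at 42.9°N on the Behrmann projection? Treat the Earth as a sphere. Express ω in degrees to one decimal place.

Behrmann is a cylindrical equal-area projection with standard parallels at ±30°. Cylindrical equal-area (φ₀ = 30°): h = cos φ / cos 30° along meridians, k = cos 30° / cos φ along parallels; h·k = 1.
At 42.9°: h = 0.8459, k = 1.182; principal scales a = 1.182, b = 0.8459.
sin(ω/2) = (a − b)/(a + b) = 0.3364/2.028 = 0.1658, so ω = 2 arcsin(0.1658) ≈ 19.1°.

19.1°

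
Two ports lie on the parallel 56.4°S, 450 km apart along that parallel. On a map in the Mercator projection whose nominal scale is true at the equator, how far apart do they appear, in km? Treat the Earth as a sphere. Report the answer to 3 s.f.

813 km

For Mercator, h = k = sec φ (a conformal cylindrical projection has a single point scale, 1/cos φ).
Along the parallel, k = sec 56.4° = 1/0.5534 = 1.807.
Map distance = 450 × 1.807 ≈ 813 km.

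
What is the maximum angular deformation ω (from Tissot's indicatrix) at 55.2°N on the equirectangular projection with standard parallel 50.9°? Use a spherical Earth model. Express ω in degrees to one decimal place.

In the equirectangular projection with standard parallel φ₀ = 50.9° (x = Rλ cos φ₀, y = Rφ), meridians are true-scale (h = 1) and the parallel scale is k = cos φ₀ / cos φ.
At 55.2°: h = 1.000, k = 1.105; principal scales a = 1.105, b = 1.000.
sin(ω/2) = (a − b)/(a + b) = 0.1051/2.105 = 0.04991, so ω = 2 arcsin(0.04991) ≈ 5.7°.

5.7°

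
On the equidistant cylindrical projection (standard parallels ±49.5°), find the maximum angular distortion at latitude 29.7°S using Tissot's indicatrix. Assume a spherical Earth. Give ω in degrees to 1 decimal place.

16.6°

With standard parallel φ₀ = 49.5°, the equirectangular projection gives x = Rλ cos φ₀, y = Rφ, so h = 1 and k = cos 49.5° / cos φ.
At 29.7°: h = 1.000, k = 0.7477; principal scales a = 1.000, b = 0.7477.
sin(ω/2) = (a − b)/(a + b) = 0.2523/1.748 = 0.1444, so ω = 2 arcsin(0.1444) ≈ 16.6°.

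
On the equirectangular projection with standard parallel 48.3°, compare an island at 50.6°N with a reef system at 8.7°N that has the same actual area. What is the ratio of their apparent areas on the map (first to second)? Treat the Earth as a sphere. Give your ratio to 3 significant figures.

In the equirectangular projection with standard parallel φ₀ = 48.3° (x = Rλ cos φ₀, y = Rφ), meridians are true-scale (h = 1) and the parallel scale is k = cos φ₀ / cos φ.
Areal scale at 50.6°: h·k = 1.000 × 1.048 = 1.048.
Areal scale at 8.7°: h·k = 1.000 × 0.6730 = 0.6730.
Ratio = 1.048/0.6730 ≈ 1.56.

1.56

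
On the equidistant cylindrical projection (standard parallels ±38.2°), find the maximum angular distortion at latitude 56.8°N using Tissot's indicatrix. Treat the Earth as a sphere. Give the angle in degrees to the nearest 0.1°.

The equidistant cylindrical projection with φ₀ = 38.2° has h = 1 (meridians true) and k = cos φ₀ / cos φ along parallels.
At 56.8°: h = 1.000, k = 1.435; principal scales a = 1.435, b = 1.000.
sin(ω/2) = (a − b)/(a + b) = 0.4352/2.435 = 0.1787, so ω = 2 arcsin(0.1787) ≈ 20.6°.

20.6°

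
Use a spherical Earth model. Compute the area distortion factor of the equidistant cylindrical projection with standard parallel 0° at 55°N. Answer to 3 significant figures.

For the equirectangular projection with φ₀ = 0 (plate carrée), h = 1 along meridians and k = sec φ along parallels.
Areal scale = h·k = 1 × sec φ; at 55°, h = 1.000, k = 1.743, so h·k = 1.743.

1.74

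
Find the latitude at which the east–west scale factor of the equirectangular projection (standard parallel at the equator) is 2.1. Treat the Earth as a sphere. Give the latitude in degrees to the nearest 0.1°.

61.6°

Plate carrée: h = 1, k = sec φ along parallels.
sec φ = 2.1  ⇒  cos φ = 0.4762  ⇒  φ ≈ 61.6°.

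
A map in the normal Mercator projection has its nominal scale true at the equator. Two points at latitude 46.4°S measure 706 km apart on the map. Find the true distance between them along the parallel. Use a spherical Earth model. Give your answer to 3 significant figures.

For Mercator, h = k = sec φ (a conformal cylindrical projection has a single point scale, 1/cos φ).
Along the parallel at 46.4°, map distances are exaggerated by k = sec 46.4° = 1.450.
True distance = 706 / 1.450 = 706 × cos 46.4° ≈ 487 km.

487 km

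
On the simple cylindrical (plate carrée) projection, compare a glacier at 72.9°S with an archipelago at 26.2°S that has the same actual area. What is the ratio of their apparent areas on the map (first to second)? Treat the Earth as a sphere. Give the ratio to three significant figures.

In the plate carrée (x = Rλ, y = Rφ), meridians are true-scale (h = 1) and parallels are stretched by k = sec φ.
Areal scale at 72.9°: h·k = 1.000 × 3.401 = 3.401.
Areal scale at 26.2°: h·k = 1.000 × 1.115 = 1.115.
Ratio = 3.401/1.115 ≈ 3.05.

3.05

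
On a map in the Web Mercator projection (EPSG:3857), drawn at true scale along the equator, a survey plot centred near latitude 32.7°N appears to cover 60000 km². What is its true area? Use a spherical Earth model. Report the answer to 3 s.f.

42500 km²

Mercator is conformal, so the point scale is isotropic: h = k = sec φ = 1/cos φ.
Areal scale = k² = sec²φ = 1/cos²(32.7°) = 1/0.8415² = 1.412.
True area = apparent / (areal scale) = 60000 / 1.412 ≈ 42500 km².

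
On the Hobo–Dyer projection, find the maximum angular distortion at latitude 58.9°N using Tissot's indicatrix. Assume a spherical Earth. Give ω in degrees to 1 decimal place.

47.7°

The Hobo–Dyer projection is cylindrical equal-area with φ₀ = 37.5°. A cylindrical equal-area projection with standard parallel φ₀ has meridian scale h = cos φ / cos φ₀ and parallel scale k = cos φ₀ / cos φ (so areas are preserved, h·k = 1).
At 58.9°: h = 0.6511, k = 1.536; principal scales a = 1.536, b = 0.6511.
sin(ω/2) = (a − b)/(a + b) = 0.8848/2.187 = 0.4046, so ω = 2 arcsin(0.4046) ≈ 47.7°.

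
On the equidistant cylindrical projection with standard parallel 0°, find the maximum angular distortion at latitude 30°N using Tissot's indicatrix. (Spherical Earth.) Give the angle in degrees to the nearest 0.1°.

8.2°

Plate carrée maps x = Rλ, y = Rφ. The meridian scale is h = 1 and the parallel scale is k = 1/cos φ = sec φ.
At 30°: h = 1.000, k = 1.155; principal scales a = 1.155, b = 1.000.
sin(ω/2) = (a − b)/(a + b) = 0.1547/2.155 = 0.07180, so ω = 2 arcsin(0.07180) ≈ 8.2°.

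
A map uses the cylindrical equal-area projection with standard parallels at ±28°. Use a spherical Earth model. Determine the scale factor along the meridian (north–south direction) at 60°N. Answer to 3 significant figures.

Cylindrical equal-area (φ₀ = 28°): h = cos φ / cos 28° along meridians, k = cos 28° / cos φ along parallels; h·k = 1.
h = cos 60° / cos 28° = 0.5000/0.8829 = 0.5663.

0.566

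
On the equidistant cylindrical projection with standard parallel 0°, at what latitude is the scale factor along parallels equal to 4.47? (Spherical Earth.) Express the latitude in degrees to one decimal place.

77.1°

Plate carrée: h = 1, k = sec φ along parallels.
sec φ = 4.47  ⇒  cos φ = 0.2237  ⇒  φ ≈ 77.1°.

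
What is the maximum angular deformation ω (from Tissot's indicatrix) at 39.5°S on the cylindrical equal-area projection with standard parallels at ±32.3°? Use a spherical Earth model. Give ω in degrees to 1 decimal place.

10.4°

Cylindrical equal-area (φ₀ = 32.3°): h = cos φ / cos 32.3° along meridians, k = cos 32.3° / cos φ along parallels; h·k = 1.
At 39.5°: h = 0.9129, k = 1.095; principal scales a = 1.095, b = 0.9129.
sin(ω/2) = (a − b)/(a + b) = 0.1825/2.008 = 0.09090, so ω = 2 arcsin(0.09090) ≈ 10.4°.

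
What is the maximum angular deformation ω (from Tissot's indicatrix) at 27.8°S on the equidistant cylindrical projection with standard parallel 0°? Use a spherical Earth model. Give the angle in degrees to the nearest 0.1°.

In the plate carrée (x = Rλ, y = Rφ), meridians are true-scale (h = 1) and parallels are stretched by k = sec φ.
At 27.8°: h = 1.000, k = 1.130; principal scales a = 1.130, b = 1.000.
sin(ω/2) = (a − b)/(a + b) = 0.1305/2.130 = 0.06124, so ω = 2 arcsin(0.06124) ≈ 7.0°.

7.0°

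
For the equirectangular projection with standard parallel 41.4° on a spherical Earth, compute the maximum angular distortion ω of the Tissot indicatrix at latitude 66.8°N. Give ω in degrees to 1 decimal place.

36.3°

With standard parallel φ₀ = 41.4°, the equirectangular projection gives x = Rλ cos φ₀, y = Rφ, so h = 1 and k = cos 41.4° / cos φ.
At 66.8°: h = 1.000, k = 1.904; principal scales a = 1.904, b = 1.000.
sin(ω/2) = (a − b)/(a + b) = 0.9041/2.904 = 0.3113, so ω = 2 arcsin(0.3113) ≈ 36.3°.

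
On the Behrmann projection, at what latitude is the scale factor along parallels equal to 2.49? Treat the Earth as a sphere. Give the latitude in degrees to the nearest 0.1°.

The Behrmann projection is cylindrical equal-area with φ₀ = 30°. For cylindrical equal-area with standard parallel φ₀, h = cos φ / cos φ₀ and k = cos φ₀ / cos φ, so h·k = 1.
k = cos φ₀ / cos φ = 2.49  ⇒  cos φ = cos 30° / 2.49 = 0.3478.
φ = arccos(0.3478) ≈ 69.6°.

69.6°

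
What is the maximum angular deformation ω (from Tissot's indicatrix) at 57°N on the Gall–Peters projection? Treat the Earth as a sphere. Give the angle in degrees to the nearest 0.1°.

Gall–Peters is a cylindrical equal-area projection with standard parallels at ±45°. A cylindrical equal-area projection with standard parallel φ₀ has meridian scale h = cos φ / cos φ₀ and parallel scale k = cos φ₀ / cos φ (so areas are preserved, h·k = 1).
At 57°: h = 0.7702, k = 1.298; principal scales a = 1.298, b = 0.7702.
sin(ω/2) = (a − b)/(a + b) = 0.5281/2.069 = 0.2553, so ω = 2 arcsin(0.2553) ≈ 29.6°.

29.6°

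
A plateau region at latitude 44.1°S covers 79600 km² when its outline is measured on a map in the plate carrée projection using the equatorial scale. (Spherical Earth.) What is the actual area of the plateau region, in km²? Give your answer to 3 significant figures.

Plate carrée maps x = Rλ, y = Rφ. The meridian scale is h = 1 and the parallel scale is k = 1/cos φ = sec φ.
Areal scale = h·k = 1 × sec φ; at 44.1°, h = 1.000, k = 1.393, so h·k = 1.393.
True area = apparent / (areal scale) = 79600 / 1.393 ≈ 57200 km².

57200 km²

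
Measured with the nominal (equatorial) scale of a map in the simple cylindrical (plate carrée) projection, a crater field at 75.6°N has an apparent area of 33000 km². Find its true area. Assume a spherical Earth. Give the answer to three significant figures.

Plate carrée maps x = Rλ, y = Rφ. The meridian scale is h = 1 and the parallel scale is k = 1/cos φ = sec φ.
Areal scale = h·k = 1 × sec φ; at 75.6°, h = 1.000, k = 4.021, so h·k = 4.021.
True area = apparent / (areal scale) = 33000 / 4.021 ≈ 8210 km².

8210 km²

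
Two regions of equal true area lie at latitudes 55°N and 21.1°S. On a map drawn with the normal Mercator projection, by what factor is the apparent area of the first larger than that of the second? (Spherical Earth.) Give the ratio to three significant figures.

2.65

Mercator areal scale is sec²φ.
At 55°: sec²(55°) = 1/0.5736² = 3.040.
At 21.1°: sec²(21.1°) = 1/0.9330² = 1.149.
Ratio = 3.040/1.149 = cos²(21.1°)/cos²(55°) ≈ 2.65.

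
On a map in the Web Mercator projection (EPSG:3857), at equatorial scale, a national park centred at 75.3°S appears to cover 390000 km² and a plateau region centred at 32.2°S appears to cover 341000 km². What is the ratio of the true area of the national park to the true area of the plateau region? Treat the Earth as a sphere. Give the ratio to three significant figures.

Since Mercator area scale is 1/cos²φ, the true area equals the apparent area multiplied by cos²φ.
True area of national park: 390000 × cos²(75.3°) = 390000 × 0.06439 = 25110 km².
True area of plateau region: 341000 × cos²(32.2°) = 341000 × 0.7160 = 244200 km².
Ratio = 25110 / 244200 ≈ 0.103.

0.103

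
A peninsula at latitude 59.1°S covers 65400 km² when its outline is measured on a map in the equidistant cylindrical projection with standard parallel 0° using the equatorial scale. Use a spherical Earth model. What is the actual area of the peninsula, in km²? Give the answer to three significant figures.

For the equirectangular projection with φ₀ = 0 (plate carrée), h = 1 along meridians and k = sec φ along parallels.
Areal scale = h·k = 1 × sec φ; at 59.1°, h = 1.000, k = 1.947, so h·k = 1.947.
True area = apparent / (areal scale) = 65400 / 1.947 ≈ 33600 km².

33600 km²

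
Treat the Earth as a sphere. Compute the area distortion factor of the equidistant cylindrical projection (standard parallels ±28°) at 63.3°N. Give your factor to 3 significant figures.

In the equirectangular projection with standard parallel φ₀ = 28° (x = Rλ cos φ₀, y = Rφ), meridians are true-scale (h = 1) and the parallel scale is k = cos φ₀ / cos φ.
Areal scale = h·k = 1 × cos φ₀ / cos φ; at 63.3°, h = 1.000, k = 1.965, so h·k = 1.965.

1.97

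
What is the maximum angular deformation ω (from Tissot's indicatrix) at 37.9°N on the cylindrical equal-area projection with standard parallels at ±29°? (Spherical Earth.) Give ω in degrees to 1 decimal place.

11.8°

A cylindrical equal-area projection with standard parallel φ₀ has meridian scale h = cos φ / cos φ₀ and parallel scale k = cos φ₀ / cos φ (so areas are preserved, h·k = 1).
At 37.9°: h = 0.9022, k = 1.108; principal scales a = 1.108, b = 0.9022.
sin(ω/2) = (a − b)/(a + b) = 0.2062/2.011 = 0.1026, so ω = 2 arcsin(0.1026) ≈ 11.8°.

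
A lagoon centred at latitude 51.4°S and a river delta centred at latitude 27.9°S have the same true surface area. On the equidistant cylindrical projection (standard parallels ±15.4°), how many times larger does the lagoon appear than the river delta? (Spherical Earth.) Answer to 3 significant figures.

The equidistant cylindrical projection with φ₀ = 15.4° has h = 1 (meridians true) and k = cos φ₀ / cos φ along parallels.
Areal scale at 51.4°: h·k = 1.000 × 1.545 = 1.545.
Areal scale at 27.9°: h·k = 1.000 × 1.091 = 1.091.
Ratio = 1.545/1.091 ≈ 1.42.

1.42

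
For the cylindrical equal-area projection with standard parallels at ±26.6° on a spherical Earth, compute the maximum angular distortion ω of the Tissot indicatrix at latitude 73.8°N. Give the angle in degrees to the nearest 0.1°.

110.7°

A cylindrical equal-area projection with standard parallel φ₀ has meridian scale h = cos φ / cos φ₀ and parallel scale k = cos φ₀ / cos φ (so areas are preserved, h·k = 1).
At 73.8°: h = 0.3120, k = 3.205; principal scales a = 3.205, b = 0.3120.
sin(ω/2) = (a − b)/(a + b) = 2.893/3.517 = 0.8226, so ω = 2 arcsin(0.8226) ≈ 110.7°.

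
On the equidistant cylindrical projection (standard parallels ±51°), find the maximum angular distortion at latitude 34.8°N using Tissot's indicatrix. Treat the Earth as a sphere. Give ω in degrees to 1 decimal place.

15.2°

The equidistant cylindrical projection with φ₀ = 51° has h = 1 (meridians true) and k = cos φ₀ / cos φ along parallels.
At 34.8°: h = 1.000, k = 0.7664; principal scales a = 1.000, b = 0.7664.
sin(ω/2) = (a − b)/(a + b) = 0.2336/1.766 = 0.1323, so ω = 2 arcsin(0.1323) ≈ 15.2°.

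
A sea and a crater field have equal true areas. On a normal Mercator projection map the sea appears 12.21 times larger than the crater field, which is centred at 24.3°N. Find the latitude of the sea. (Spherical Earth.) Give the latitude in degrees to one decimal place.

Mercator areal scale is sec²φ, so apparent-area ratio = sec²φ₁ / sec²φ₂ = cos²φ₂ / cos²φ₁.
cos²φ₂ / cos²φ₁ = 12.21  ⇒  cos φ₁ = cos 24.3° / √12.21 = 0.9114/3.494 = 0.2608.
φ₁ = arccos(0.2608) ≈ 74.9°.

74.9°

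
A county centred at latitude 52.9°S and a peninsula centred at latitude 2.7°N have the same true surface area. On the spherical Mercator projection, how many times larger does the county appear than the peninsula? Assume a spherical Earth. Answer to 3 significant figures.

2.74

Mercator is conformal with k = sec φ, so areal scale = k² = sec²φ.
At 52.9°: sec²(52.9°) = 1/0.6032² = 2.748.
At 2.7°: sec²(2.7°) = 1/0.9989² = 1.002.
Ratio = 2.748/1.002 = cos²(2.7°)/cos²(52.9°) ≈ 2.74.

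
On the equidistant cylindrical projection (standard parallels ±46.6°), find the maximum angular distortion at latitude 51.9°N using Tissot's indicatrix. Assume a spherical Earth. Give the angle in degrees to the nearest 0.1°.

In the equirectangular projection with standard parallel φ₀ = 46.6° (x = Rλ cos φ₀, y = Rφ), meridians are true-scale (h = 1) and the parallel scale is k = cos φ₀ / cos φ.
At 51.9°: h = 1.000, k = 1.114; principal scales a = 1.114, b = 1.000.
sin(ω/2) = (a − b)/(a + b) = 0.1135/2.114 = 0.05372, so ω = 2 arcsin(0.05372) ≈ 6.2°.

6.2°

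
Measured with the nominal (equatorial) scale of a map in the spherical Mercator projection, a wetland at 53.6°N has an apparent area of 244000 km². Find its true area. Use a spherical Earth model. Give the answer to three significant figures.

85900 km²

For Mercator, h = k = sec φ (a conformal cylindrical projection has a single point scale, 1/cos φ).
Areal scale = k² = sec²φ = 1/cos²(53.6°) = 1/0.5934² = 2.840.
True area = apparent / (areal scale) = 244000 / 2.840 ≈ 85900 km².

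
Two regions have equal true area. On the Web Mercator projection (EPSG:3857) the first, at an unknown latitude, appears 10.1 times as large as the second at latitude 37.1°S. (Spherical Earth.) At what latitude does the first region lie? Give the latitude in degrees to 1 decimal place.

75.5°

For equal true areas on Mercator, apparent areas scale as sec²φ, so the ratio is cos²φ₂ / cos²φ₁.
cos²φ₂ / cos²φ₁ = 10.1  ⇒  cos φ₁ = cos 37.1° / √10.1 = 0.7976/3.178 = 0.2510.
φ₁ = arccos(0.2510) ≈ 75.5°.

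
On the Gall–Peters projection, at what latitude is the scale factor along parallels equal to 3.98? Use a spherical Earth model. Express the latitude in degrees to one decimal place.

The Gall–Peters projection is cylindrical equal-area with φ₀ = 45°. A cylindrical equal-area projection with standard parallel φ₀ has meridian scale h = cos φ / cos φ₀ and parallel scale k = cos φ₀ / cos φ (so areas are preserved, h·k = 1).
k = cos φ₀ / cos φ = 3.98  ⇒  cos φ = cos 45° / 3.98 = 0.1777.
φ = arccos(0.1777) ≈ 79.8°.

79.8°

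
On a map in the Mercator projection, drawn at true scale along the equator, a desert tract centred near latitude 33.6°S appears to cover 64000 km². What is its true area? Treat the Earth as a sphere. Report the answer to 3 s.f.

44400 km²

Mercator is conformal, so the point scale is isotropic: h = k = sec φ = 1/cos φ.
Areal scale = k² = sec²φ = 1/cos²(33.6°) = 1/0.8329² = 1.441.
True area = apparent / (areal scale) = 64000 / 1.441 ≈ 44400 km².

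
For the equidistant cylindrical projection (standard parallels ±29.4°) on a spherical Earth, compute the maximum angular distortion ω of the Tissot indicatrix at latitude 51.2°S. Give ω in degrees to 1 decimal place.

The equidistant cylindrical projection with φ₀ = 29.4° has h = 1 (meridians true) and k = cos φ₀ / cos φ along parallels.
At 51.2°: h = 1.000, k = 1.390; principal scales a = 1.390, b = 1.000.
sin(ω/2) = (a − b)/(a + b) = 0.3904/2.390 = 0.1633, so ω = 2 arcsin(0.1633) ≈ 18.8°.

18.8°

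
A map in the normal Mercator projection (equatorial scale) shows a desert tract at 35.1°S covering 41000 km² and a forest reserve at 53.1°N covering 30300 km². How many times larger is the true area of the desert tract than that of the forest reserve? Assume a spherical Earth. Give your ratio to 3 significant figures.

2.51

Mercator's areal exaggeration is sec²φ; hence true area = (apparent area) · cos²φ.
True area of desert tract: 41000 × cos²(35.1°) = 41000 × 0.6694 = 27440 km².
True area of forest reserve: 30300 × cos²(53.1°) = 30300 × 0.3605 = 10920 km².
Ratio = 27440 / 10920 ≈ 2.51.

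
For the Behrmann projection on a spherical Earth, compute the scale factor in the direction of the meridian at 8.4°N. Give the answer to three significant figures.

1.14

The Behrmann projection is cylindrical equal-area with φ₀ = 30°. Cylindrical equal-area (φ₀ = 30°): h = cos φ / cos 30° along meridians, k = cos 30° / cos φ along parallels; h·k = 1.
h = cos 8.4° / cos 30° = 0.9893/0.8660 = 1.142.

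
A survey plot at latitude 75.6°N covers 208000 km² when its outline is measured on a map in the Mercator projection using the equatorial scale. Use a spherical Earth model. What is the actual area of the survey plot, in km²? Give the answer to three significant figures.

12900 km²

Mercator is conformal, so the point scale is isotropic: h = k = sec φ = 1/cos φ.
Areal scale = k² = sec²φ = 1/cos²(75.6°) = 1/0.2487² = 16.17.
True area = apparent / (areal scale) = 208000 / 16.17 ≈ 12900 km².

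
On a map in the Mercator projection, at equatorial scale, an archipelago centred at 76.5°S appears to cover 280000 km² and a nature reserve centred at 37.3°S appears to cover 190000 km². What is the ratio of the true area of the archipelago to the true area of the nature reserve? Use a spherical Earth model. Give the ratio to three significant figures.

On Mercator the areal scale is sec²φ, so true area = apparent × cos²φ.
True area of archipelago: 280000 × cos²(76.5°) = 280000 × 0.05450 = 15260 km².
True area of nature reserve: 190000 × cos²(37.3°) = 190000 × 0.6328 = 120200 km².
Ratio = 15260 / 120200 ≈ 0.127.

0.127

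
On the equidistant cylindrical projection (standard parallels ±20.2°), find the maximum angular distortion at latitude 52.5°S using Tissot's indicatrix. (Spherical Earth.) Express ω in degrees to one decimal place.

With standard parallel φ₀ = 20.2°, the equirectangular projection gives x = Rλ cos φ₀, y = Rφ, so h = 1 and k = cos 20.2° / cos φ.
At 52.5°: h = 1.000, k = 1.542; principal scales a = 1.542, b = 1.000.
sin(ω/2) = (a − b)/(a + b) = 0.5416/2.542 = 0.2131, so ω = 2 arcsin(0.2131) ≈ 24.6°.

24.6°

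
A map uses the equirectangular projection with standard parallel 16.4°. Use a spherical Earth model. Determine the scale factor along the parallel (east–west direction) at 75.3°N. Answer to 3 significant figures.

The equidistant cylindrical projection with φ₀ = 16.4° has h = 1 (meridians true) and k = cos φ₀ / cos φ along parallels.
k = cos 16.4° / cos 75.3° = 0.9593/0.2538 = 3.780.

3.78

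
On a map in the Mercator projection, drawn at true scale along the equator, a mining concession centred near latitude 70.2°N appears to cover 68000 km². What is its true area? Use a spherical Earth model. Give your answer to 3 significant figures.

For Mercator, h = k = sec φ (a conformal cylindrical projection has a single point scale, 1/cos φ).
Areal scale = k² = sec²φ = 1/cos²(70.2°) = 1/0.3387² = 8.715.
True area = apparent / (areal scale) = 68000 / 8.715 ≈ 7800 km².

7800 km²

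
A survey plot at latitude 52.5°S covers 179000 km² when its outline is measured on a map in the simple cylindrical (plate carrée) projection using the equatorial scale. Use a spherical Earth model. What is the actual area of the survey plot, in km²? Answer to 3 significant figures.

109000 km²

For the equirectangular projection with φ₀ = 0 (plate carrée), h = 1 along meridians and k = sec φ along parallels.
Areal scale = h·k = 1 × sec φ; at 52.5°, h = 1.000, k = 1.643, so h·k = 1.643.
True area = apparent / (areal scale) = 179000 / 1.643 ≈ 109000 km².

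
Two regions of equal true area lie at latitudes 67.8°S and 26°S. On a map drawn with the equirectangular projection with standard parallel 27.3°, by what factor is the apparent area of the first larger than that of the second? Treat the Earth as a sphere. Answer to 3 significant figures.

2.38

The equidistant cylindrical projection with φ₀ = 27.3° has h = 1 (meridians true) and k = cos φ₀ / cos φ along parallels.
Areal scale at 67.8°: h·k = 1.000 × 2.352 = 2.352.
Areal scale at 26°: h·k = 1.000 × 0.9887 = 0.9887.
Ratio = 2.352/0.9887 ≈ 2.38.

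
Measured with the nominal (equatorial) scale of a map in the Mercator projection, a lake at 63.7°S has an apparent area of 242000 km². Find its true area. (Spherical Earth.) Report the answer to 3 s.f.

47500 km²

The Mercator projection is conformal; its linear scale factor is the same in every direction and equals sec φ = 1/cos φ.
Areal scale = k² = sec²φ = 1/cos²(63.7°) = 1/0.4431² = 5.094.
True area = apparent / (areal scale) = 242000 / 5.094 ≈ 47500 km².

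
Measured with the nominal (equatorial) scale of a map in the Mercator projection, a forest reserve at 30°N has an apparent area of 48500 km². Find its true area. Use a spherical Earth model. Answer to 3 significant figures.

36400 km²

For Mercator, h = k = sec φ (a conformal cylindrical projection has a single point scale, 1/cos φ).
Areal scale = k² = sec²φ = 1/cos²(30°) = 1/0.8660² = 1.333.
True area = apparent / (areal scale) = 48500 / 1.333 ≈ 36400 km².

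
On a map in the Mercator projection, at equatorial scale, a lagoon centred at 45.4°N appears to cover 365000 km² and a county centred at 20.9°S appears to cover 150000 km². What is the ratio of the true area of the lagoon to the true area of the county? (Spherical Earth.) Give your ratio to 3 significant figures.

1.37

Mercator's areal exaggeration is sec²φ; hence true area = (apparent area) · cos²φ.
True area of lagoon: 365000 × cos²(45.4°) = 365000 × 0.4930 = 180000 km².
True area of county: 150000 × cos²(20.9°) = 150000 × 0.8727 = 130900 km².
Ratio = 180000 / 130900 ≈ 1.37.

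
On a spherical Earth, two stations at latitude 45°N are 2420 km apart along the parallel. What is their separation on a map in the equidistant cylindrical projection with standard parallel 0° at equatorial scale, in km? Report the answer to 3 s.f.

3420 km

For the equirectangular projection with φ₀ = 0 (plate carrée), h = 1 along meridians and k = sec φ along parallels.
Along the parallel, k = sec 45° = 1/0.7071 = 1.414.
Map distance = 2420 × 1.414 ≈ 3420 km.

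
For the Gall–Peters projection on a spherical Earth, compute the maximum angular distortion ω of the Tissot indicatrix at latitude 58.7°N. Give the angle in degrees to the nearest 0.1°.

34.8°

Gall–Peters is a cylindrical equal-area projection with standard parallels at ±45°. A cylindrical equal-area projection with standard parallel φ₀ has meridian scale h = cos φ / cos φ₀ and parallel scale k = cos φ₀ / cos φ (so areas are preserved, h·k = 1).
At 58.7°: h = 0.7347, k = 1.361; principal scales a = 1.361, b = 0.7347.
sin(ω/2) = (a − b)/(a + b) = 0.6264/2.096 = 0.2989, so ω = 2 arcsin(0.2989) ≈ 34.8°.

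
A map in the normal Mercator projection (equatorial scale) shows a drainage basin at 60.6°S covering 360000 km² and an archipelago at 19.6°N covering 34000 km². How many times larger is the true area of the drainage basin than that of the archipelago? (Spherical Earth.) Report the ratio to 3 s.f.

Mercator's areal exaggeration is sec²φ; hence true area = (apparent area) · cos²φ.
True area of drainage basin: 360000 × cos²(60.6°) = 360000 × 0.2410 = 86760 km².
True area of archipelago: 34000 × cos²(19.6°) = 34000 × 0.8875 = 30170 km².
Ratio = 86760 / 30170 ≈ 2.88.

2.88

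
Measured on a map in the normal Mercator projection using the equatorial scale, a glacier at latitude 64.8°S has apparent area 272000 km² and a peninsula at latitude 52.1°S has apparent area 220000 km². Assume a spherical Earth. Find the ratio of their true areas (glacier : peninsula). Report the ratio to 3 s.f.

Mercator's areal exaggeration is sec²φ; hence true area = (apparent area) · cos²φ.
True area of glacier: 272000 × cos²(64.8°) = 272000 × 0.1813 = 49310 km².
True area of peninsula: 220000 × cos²(52.1°) = 220000 × 0.3773 = 83020 km².
Ratio = 49310 / 83020 ≈ 0.594.

0.594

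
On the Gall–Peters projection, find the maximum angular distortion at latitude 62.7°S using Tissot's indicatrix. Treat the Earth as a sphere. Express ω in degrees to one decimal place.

The Gall–Peters projection is cylindrical equal-area with φ₀ = 45°. For cylindrical equal-area with standard parallel φ₀, h = cos φ / cos φ₀ and k = cos φ₀ / cos φ, so h·k = 1.
At 62.7°: h = 0.6486, k = 1.542; principal scales a = 1.542, b = 0.6486.
sin(ω/2) = (a − b)/(a + b) = 0.8931/2.190 = 0.4077, so ω = 2 arcsin(0.4077) ≈ 48.1°.

48.1°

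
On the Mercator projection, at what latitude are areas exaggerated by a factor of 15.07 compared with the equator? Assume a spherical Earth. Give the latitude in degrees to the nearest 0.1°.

Mercator areal scale is sec²φ.
sec²φ = 15.07  ⇒  cos²φ = 0.06636  ⇒  cos φ = 0.2576.
φ = arccos(0.2576) ≈ 75.1°.

75.1°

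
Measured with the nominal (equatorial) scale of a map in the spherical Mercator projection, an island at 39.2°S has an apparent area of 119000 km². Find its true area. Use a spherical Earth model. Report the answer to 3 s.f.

The Mercator projection is conformal; its linear scale factor is the same in every direction and equals sec φ = 1/cos φ.
Areal scale = k² = sec²φ = 1/cos²(39.2°) = 1/0.7749² = 1.665.
True area = apparent / (areal scale) = 119000 / 1.665 ≈ 71500 km².

71500 km²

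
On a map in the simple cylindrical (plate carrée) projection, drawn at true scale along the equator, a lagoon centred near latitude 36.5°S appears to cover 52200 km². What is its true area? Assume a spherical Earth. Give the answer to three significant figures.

In the plate carrée (x = Rλ, y = Rφ), meridians are true-scale (h = 1) and parallels are stretched by k = sec φ.
Areal scale = h·k = 1 × sec φ; at 36.5°, h = 1.000, k = 1.244, so h·k = 1.244.
True area = apparent / (areal scale) = 52200 / 1.244 ≈ 42000 km².

42000 km²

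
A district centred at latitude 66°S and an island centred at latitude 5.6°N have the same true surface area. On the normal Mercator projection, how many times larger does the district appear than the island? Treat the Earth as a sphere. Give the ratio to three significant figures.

Mercator is conformal with k = sec φ, so areal scale = k² = sec²φ.
At 66°: sec²(66°) = 1/0.4067² = 6.045.
At 5.6°: sec²(5.6°) = 1/0.9952² = 1.010.
Ratio = 6.045/1.010 = cos²(5.6°)/cos²(66°) ≈ 5.99.

5.99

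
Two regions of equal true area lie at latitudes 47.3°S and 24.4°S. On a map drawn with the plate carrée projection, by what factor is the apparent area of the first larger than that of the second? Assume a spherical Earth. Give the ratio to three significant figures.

For the equirectangular projection with φ₀ = 0 (plate carrée), h = 1 along meridians and k = sec φ along parallels.
Areal scale at 47.3°: h·k = 1.000 × 1.475 = 1.475.
Areal scale at 24.4°: h·k = 1.000 × 1.098 = 1.098.
Ratio = 1.475/1.098 ≈ 1.34.

1.34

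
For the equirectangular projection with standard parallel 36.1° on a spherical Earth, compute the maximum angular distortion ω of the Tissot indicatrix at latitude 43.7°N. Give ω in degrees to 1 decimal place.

In the equirectangular projection with standard parallel φ₀ = 36.1° (x = Rλ cos φ₀, y = Rφ), meridians are true-scale (h = 1) and the parallel scale is k = cos φ₀ / cos φ.
At 43.7°: h = 1.000, k = 1.118; principal scales a = 1.118, b = 1.000.
sin(ω/2) = (a − b)/(a + b) = 0.1176/2.118 = 0.05554, so ω = 2 arcsin(0.05554) ≈ 6.4°.

6.4°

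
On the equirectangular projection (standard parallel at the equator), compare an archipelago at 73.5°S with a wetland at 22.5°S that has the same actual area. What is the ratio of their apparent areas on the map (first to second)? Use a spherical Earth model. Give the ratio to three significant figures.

3.25

Plate carrée maps x = Rλ, y = Rφ. The meridian scale is h = 1 and the parallel scale is k = 1/cos φ = sec φ.
Areal scale at 73.5°: h·k = 1.000 × 3.521 = 3.521.
Areal scale at 22.5°: h·k = 1.000 × 1.082 = 1.082.
Ratio = 3.521/1.082 ≈ 3.25.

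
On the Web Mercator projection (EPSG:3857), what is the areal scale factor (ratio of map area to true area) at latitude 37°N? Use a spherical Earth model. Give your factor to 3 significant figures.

The Mercator projection is conformal; its linear scale factor is the same in every direction and equals sec φ = 1/cos φ.
Areal scale = k² = sec²φ = 1/cos²(37°) = 1/0.7986² = 1.568.

1.57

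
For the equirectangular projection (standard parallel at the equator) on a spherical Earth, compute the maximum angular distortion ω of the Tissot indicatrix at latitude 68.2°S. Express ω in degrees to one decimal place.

In the plate carrée (x = Rλ, y = Rφ), meridians are true-scale (h = 1) and parallels are stretched by k = sec φ.
At 68.2°: h = 1.000, k = 2.693; principal scales a = 2.693, b = 1.000.
sin(ω/2) = (a − b)/(a + b) = 1.693/3.693 = 0.4584, so ω = 2 arcsin(0.4584) ≈ 54.6°.

54.6°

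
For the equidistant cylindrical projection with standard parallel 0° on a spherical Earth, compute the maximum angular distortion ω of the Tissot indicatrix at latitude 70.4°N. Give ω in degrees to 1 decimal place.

Plate carrée maps x = Rλ, y = Rφ. The meridian scale is h = 1 and the parallel scale is k = 1/cos φ = sec φ.
At 70.4°: h = 1.000, k = 2.981; principal scales a = 2.981, b = 1.000.
sin(ω/2) = (a − b)/(a + b) = 1.981/3.981 = 0.4976, so ω = 2 arcsin(0.4976) ≈ 59.7°.

59.7°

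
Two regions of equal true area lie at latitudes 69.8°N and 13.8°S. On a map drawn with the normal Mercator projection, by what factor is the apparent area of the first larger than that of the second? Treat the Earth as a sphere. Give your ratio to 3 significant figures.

On Mercator, area is exaggerated by sec²φ = 1/cos²φ.
At 69.8°: sec²(69.8°) = 1/0.3453² = 8.387.
At 13.8°: sec²(13.8°) = 1/0.9711² = 1.060.
Ratio = 8.387/1.060 = cos²(13.8°)/cos²(69.8°) ≈ 7.91.

7.91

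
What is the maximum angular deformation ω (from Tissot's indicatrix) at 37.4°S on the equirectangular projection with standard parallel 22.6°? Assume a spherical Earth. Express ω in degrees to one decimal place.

The equidistant cylindrical projection with φ₀ = 22.6° has h = 1 (meridians true) and k = cos φ₀ / cos φ along parallels.
At 37.4°: h = 1.000, k = 1.162; principal scales a = 1.162, b = 1.000.
sin(ω/2) = (a − b)/(a + b) = 0.1621/2.162 = 0.07498, so ω = 2 arcsin(0.07498) ≈ 8.6°.

8.6°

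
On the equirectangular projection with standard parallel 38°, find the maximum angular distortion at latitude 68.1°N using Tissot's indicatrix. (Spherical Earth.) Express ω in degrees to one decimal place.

In the equirectangular projection with standard parallel φ₀ = 38° (x = Rλ cos φ₀, y = Rφ), meridians are true-scale (h = 1) and the parallel scale is k = cos φ₀ / cos φ.
At 68.1°: h = 1.000, k = 2.113; principal scales a = 2.113, b = 1.000.
sin(ω/2) = (a − b)/(a + b) = 1.113/3.113 = 0.3575, so ω = 2 arcsin(0.3575) ≈ 41.9°.

41.9°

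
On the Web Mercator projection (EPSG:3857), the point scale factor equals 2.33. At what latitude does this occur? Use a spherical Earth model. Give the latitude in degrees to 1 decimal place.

64.6°

Mercator scale is k = sec φ = 1/cos φ.
1/cos φ = 2.33  ⇒  cos φ = 0.4292  ⇒  φ = arccos(0.4292) ≈ 64.6°.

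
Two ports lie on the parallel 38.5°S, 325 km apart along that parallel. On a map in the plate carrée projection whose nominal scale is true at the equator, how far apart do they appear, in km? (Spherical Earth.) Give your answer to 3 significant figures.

415 km

In the plate carrée (x = Rλ, y = Rφ), meridians are true-scale (h = 1) and parallels are stretched by k = sec φ.
Along the parallel, k = sec 38.5° = 1/0.7826 = 1.278.
Map distance = 325 × 1.278 ≈ 415 km.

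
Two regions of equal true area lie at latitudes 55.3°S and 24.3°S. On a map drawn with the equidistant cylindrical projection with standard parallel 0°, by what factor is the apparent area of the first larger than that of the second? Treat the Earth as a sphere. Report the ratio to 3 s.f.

1.60

Plate carrée maps x = Rλ, y = Rφ. The meridian scale is h = 1 and the parallel scale is k = 1/cos φ = sec φ.
Areal scale at 55.3°: h·k = 1.000 × 1.757 = 1.757.
Areal scale at 24.3°: h·k = 1.000 × 1.097 = 1.097.
Ratio = 1.757/1.097 ≈ 1.60.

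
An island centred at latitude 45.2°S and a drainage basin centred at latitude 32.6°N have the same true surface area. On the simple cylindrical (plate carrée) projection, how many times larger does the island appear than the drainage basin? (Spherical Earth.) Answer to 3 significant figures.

For the equirectangular projection with φ₀ = 0 (plate carrée), h = 1 along meridians and k = sec φ along parallels.
Areal scale at 45.2°: h·k = 1.000 × 1.419 = 1.419.
Areal scale at 32.6°: h·k = 1.000 × 1.187 = 1.187.
Ratio = 1.419/1.187 ≈ 1.20.

1.20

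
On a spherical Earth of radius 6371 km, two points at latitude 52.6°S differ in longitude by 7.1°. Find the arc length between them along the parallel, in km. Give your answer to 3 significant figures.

Arc length along a parallel = R cos φ · Δλ (with Δλ in radians).
= 6371 × cos 52.6° × (7.1° × π/180) = 6371 × 0.6074 × 0.1239 ≈ 480 km.

480 km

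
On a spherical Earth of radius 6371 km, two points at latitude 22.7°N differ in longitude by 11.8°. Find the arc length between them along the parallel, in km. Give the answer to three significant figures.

1210 km

Arc length along a parallel = R cos φ · Δλ (with Δλ in radians).
= 6371 × cos 22.7° × (11.8° × π/180) = 6371 × 0.9225 × 0.2059 ≈ 1210 km.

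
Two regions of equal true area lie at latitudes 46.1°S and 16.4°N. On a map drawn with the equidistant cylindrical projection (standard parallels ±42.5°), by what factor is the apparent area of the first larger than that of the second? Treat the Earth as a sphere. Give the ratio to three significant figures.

1.38

With standard parallel φ₀ = 42.5°, the equirectangular projection gives x = Rλ cos φ₀, y = Rφ, so h = 1 and k = cos 42.5° / cos φ.
Areal scale at 46.1°: h·k = 1.000 × 1.063 = 1.063.
Areal scale at 16.4°: h·k = 1.000 × 0.7685 = 0.7685.
Ratio = 1.063/0.7685 ≈ 1.38.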